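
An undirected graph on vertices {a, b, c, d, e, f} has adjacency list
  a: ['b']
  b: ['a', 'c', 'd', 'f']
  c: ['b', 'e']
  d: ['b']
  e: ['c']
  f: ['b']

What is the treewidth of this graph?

A width-1 tree decomposition is:
Bags: B1 = {b, c}  B2 = {b, d}  B3 = {b, f}  B4 = {c, e}  B5 = {a, b}
Tree: B1–B2, B2–B3, B1–B4, B3–B5
Each bag holds 2 vertices, so the decomposition has width 1, which upper-bounds the treewidth. G has an edge, so its treewidth is at least 1. Combining the bounds, tw(G) = 1.

1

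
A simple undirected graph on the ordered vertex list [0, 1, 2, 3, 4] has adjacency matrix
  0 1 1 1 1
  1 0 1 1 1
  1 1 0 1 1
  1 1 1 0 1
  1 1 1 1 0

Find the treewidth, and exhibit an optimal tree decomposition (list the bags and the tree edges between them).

Treewidth 4.
One such decomposition:
Bags: B1 = {0, 1, 2, 3, 4}
Tree: (single bag)

With just one bag of size 5, the width is 5 − 1 = 4, so tw(G) ≤ 4. On the other hand G contains the 5-clique {0, 1, 2, 3, 4}. A clique must lie in a single bag of any decomposition, so no decomposition can have width below 4. Combining the bounds, tw(G) = 4.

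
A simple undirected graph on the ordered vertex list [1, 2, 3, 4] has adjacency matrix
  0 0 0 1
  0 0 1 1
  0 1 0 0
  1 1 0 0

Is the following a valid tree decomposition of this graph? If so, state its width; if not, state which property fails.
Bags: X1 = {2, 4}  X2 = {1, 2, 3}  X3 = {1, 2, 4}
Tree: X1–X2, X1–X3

No — bags containing vertex 1 are not connected in the tree.

A tree decomposition must satisfy three properties: every vertex lies in some bag; for every edge, both endpoints lie together in some bag; and for every vertex, the bags containing it form a connected subtree. Here bags containing vertex 1 are not connected in the tree, so the decomposition is invalid.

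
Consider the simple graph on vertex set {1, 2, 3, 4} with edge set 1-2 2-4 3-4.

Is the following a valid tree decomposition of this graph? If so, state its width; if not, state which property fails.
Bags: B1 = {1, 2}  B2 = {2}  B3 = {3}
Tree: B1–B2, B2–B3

No — vertex 4 appears in no bag.

A tree decomposition must satisfy three properties: every vertex lies in some bag; for every edge, both endpoints lie together in some bag; and for every vertex, the bags containing it form a connected subtree. Here vertex 4 appears in no bag, so the decomposition is invalid.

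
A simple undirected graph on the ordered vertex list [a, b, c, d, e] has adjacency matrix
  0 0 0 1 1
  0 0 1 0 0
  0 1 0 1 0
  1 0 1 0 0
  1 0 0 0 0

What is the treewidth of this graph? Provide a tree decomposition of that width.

Treewidth 1.
Bags: B1 = {b, c}  B2 = {c, d}  B3 = {a, d}  B4 = {a, e}
Tree: B1–B2, B2–B3, B3–B4

The largest bag has 2 vertices, giving width 1; this decomposition certifies tw(G) ≤ 1. Since G has at least one edge (e.g. b–c), it is not an edgeless graph, so tw(G) ≥ 1. The upper and lower bounds meet at 1, so that is the treewidth.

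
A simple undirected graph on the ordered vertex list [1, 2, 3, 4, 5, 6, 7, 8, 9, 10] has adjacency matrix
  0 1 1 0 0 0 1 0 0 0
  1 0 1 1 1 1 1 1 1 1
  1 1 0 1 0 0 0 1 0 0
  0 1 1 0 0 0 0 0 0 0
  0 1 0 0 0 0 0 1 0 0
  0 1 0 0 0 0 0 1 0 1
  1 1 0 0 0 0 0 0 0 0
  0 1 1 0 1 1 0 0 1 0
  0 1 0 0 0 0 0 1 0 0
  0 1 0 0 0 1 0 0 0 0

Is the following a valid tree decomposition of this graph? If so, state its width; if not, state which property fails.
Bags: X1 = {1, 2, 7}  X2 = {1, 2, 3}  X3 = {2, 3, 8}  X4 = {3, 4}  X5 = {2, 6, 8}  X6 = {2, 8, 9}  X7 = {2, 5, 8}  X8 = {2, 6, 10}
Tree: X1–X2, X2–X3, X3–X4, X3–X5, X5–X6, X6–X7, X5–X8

A tree decomposition must satisfy three properties: every vertex lies in some bag; for every edge, both endpoints lie together in some bag; and for every vertex, the bags containing it form a connected subtree. Here edge (2,4) lies in no bag, so the decomposition is invalid.

No — edge (2,4) lies in no bag.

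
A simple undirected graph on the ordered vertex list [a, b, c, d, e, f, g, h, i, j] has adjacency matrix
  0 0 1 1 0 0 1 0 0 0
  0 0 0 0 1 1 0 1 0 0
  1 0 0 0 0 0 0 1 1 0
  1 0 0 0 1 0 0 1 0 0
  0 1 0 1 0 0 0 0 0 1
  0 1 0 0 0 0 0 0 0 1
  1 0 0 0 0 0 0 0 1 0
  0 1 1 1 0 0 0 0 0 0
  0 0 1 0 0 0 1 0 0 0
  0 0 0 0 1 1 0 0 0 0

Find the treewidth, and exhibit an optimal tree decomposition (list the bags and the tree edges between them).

Treewidth 2.
One such decomposition:
Bags: B1 = {a, g, i}  B2 = {a, c, i}  B3 = {a, c, d}  B4 = {c, d, h}  B5 = {d, e, h}  B6 = {b, e, h}  B7 = {b, e, j}  B8 = {b, f, j}
Tree: B1–B2, B2–B3, B3–B4, B4–B5, B5–B6, B6–B7, B7–B8

Every bag has size at most 3, so the width is 3 − 1 = 2 and tw(G) ≤ 2. For the lower bound, G contains the cycle g–i–c–a–g, so G is not a forest; only forests have treewidth ≤ 1, hence tw(G) ≥ 2. Combining the bounds, tw(G) = 2.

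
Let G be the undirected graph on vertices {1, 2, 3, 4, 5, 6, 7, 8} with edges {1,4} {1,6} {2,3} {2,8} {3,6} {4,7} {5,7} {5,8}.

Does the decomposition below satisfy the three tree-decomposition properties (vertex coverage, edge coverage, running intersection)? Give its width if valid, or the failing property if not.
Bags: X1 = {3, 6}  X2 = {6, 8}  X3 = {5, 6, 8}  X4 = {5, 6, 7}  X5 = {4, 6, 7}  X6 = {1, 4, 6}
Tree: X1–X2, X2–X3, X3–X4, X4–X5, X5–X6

No — vertex 2 appears in no bag.

A tree decomposition must satisfy three properties: every vertex lies in some bag; for every edge, both endpoints lie together in some bag; and for every vertex, the bags containing it form a connected subtree. Here vertex 2 appears in no bag, so the decomposition is invalid.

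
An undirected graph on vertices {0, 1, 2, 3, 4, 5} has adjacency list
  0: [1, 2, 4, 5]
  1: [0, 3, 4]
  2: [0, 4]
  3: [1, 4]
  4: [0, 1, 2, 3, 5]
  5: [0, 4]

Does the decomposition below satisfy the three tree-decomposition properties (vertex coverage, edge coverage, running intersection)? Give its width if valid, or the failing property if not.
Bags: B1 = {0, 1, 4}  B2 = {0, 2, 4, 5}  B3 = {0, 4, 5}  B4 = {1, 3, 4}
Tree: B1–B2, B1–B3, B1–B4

No — bags containing vertex 5 are not connected in the tree.

A tree decomposition must satisfy three properties: every vertex lies in some bag; for every edge, both endpoints lie together in some bag; and for every vertex, the bags containing it form a connected subtree. Here bags containing vertex 5 are not connected in the tree, so the decomposition is invalid.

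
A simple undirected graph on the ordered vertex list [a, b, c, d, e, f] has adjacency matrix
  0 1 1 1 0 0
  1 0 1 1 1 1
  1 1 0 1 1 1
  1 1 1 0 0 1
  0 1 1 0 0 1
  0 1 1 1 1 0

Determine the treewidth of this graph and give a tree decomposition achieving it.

Treewidth 3.
Bags: B1 = {b, c, d, f}  B2 = {a, b, c, d}  B3 = {b, c, e, f}
Tree: B1–B2, B1–B3

Each bag holds 4 vertices, so the decomposition has width 3, which upper-bounds the treewidth. Conversely, {b, c, d, f} is a clique of size 4, and the vertices of any clique must share a bag in every tree decomposition; so some bag has ≥ 4 vertices and tw(G) ≥ 3. The upper and lower bounds meet at 3, so that is the treewidth.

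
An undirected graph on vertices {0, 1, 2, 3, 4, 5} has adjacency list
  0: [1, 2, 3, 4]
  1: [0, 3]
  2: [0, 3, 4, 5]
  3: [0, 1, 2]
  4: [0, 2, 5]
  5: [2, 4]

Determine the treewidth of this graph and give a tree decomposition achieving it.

Every bag has size at most 3, so the width is 3 − 1 = 2 and tw(G) ≤ 2. Conversely, {0, 1, 3} is a clique of size 3, and the vertices of any clique must share a bag in every tree decomposition; so some bag has ≥ 3 vertices and tw(G) ≥ 2. Therefore the treewidth is 2.

Treewidth 2.
One optimal decomposition is:
Bags: B1 = {0, 1, 3}  B2 = {0, 2, 3}  B3 = {0, 2, 4}  B4 = {2, 4, 5}
Tree: B1–B2, B2–B3, B3–B4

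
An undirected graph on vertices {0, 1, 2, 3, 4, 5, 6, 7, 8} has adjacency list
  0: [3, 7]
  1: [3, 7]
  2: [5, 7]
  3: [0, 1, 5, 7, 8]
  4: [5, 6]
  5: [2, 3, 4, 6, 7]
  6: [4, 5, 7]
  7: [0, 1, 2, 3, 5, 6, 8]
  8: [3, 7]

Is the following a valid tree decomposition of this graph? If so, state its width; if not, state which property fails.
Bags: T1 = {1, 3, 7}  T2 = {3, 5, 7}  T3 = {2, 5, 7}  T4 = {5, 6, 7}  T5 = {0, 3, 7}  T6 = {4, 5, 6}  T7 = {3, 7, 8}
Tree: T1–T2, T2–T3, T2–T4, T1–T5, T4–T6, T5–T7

Every vertex of G appears in some bag (union = {0, 1, 2, 3, 4, 5, 6, 7, 8}); every edge is covered by a bag; and for each vertex v the set of bags containing v is connected in the bag tree. The decomposition is therefore valid. The largest bag has 3 vertices, so the width is 2.

Yes; width 2.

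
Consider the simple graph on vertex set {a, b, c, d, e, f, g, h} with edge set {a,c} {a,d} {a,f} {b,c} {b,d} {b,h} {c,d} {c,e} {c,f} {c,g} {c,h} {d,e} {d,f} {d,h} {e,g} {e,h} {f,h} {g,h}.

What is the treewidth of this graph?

3

A width-3 tree decomposition is:
Bags: B1 = {c, d, f, h}  B2 = {b, c, d, h}  B3 = {a, c, d, f}  B4 = {c, d, e, h}  B5 = {c, e, g, h}
Tree: B1–B2, B1–B3, B2–B4, B4–B5
Each bag holds 4 vertices, so the decomposition has width 3, which upper-bounds the treewidth. For the lower bound, the 4 vertices {c, d, e, h} are pairwise adjacent, and any tree decomposition puts a clique entirely inside one bag — forcing width ≥ 3. Hence tw(G) = 3 exactly.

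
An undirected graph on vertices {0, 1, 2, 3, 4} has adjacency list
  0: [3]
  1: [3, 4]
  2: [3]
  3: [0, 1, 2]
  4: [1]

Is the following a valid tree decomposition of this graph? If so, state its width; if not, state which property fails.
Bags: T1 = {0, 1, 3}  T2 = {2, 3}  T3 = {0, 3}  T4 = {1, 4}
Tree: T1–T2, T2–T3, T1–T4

No — bags containing vertex 0 are not connected in the tree.

A tree decomposition must satisfy three properties: every vertex lies in some bag; for every edge, both endpoints lie together in some bag; and for every vertex, the bags containing it form a connected subtree. Here bags containing vertex 0 are not connected in the tree, so the decomposition is invalid.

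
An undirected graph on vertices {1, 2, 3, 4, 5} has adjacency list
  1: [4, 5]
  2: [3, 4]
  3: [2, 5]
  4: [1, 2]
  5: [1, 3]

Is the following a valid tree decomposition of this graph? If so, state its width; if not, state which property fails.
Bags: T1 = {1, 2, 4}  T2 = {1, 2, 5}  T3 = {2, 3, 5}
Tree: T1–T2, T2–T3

Yes; width 2.

Checking the three conditions: (i) the bags cover all of {1, 2, 3, 4, 5}; (ii) for each edge, some bag contains both endpoints; (iii) the bags containing any fixed vertex form a subtree. All hold, so the decomposition is valid with width 3 − 1 = 2.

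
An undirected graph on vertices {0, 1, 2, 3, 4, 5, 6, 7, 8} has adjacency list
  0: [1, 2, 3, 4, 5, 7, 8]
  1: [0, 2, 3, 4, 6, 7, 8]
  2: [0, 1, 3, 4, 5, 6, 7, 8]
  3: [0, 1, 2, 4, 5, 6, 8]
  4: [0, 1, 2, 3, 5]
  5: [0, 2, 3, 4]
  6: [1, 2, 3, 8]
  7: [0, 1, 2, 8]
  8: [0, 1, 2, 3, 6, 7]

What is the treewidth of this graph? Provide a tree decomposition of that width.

Every bag has size at most 5, so the width is 5 − 1 = 4 and tw(G) ≤ 4. Conversely, {0, 1, 2, 3, 8} is a clique of size 5, and the vertices of any clique must share a bag in every tree decomposition; so some bag has ≥ 5 vertices and tw(G) ≥ 4. Combining the bounds, tw(G) = 4.

Treewidth 4.
One optimal decomposition is:
Bags: B1 = {0, 1, 2, 7, 8}  B2 = {0, 1, 2, 3, 8}  B3 = {1, 2, 3, 6, 8}  B4 = {0, 1, 2, 3, 4}  B5 = {0, 2, 3, 4, 5}
Tree: B1–B2, B2–B3, B2–B4, B4–B5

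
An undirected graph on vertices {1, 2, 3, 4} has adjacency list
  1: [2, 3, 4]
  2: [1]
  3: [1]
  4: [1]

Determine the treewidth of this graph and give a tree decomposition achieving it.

Every bag has size at most 2, so the width is 2 − 1 = 1 and tw(G) ≤ 1. G has an edge, so its treewidth is at least 1. Hence tw(G) = 1 exactly.

Treewidth 1.
Bags: B1 = {1, 2}  B2 = {1, 3}  B3 = {1, 4}
Tree: B1–B2, B2–B3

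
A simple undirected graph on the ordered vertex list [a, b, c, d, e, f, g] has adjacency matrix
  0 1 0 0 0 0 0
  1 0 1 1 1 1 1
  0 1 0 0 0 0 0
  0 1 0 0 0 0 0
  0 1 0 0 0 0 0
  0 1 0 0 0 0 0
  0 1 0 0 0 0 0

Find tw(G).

1

A width-1 tree decomposition is:
Bags: B1 = {a, b}  B2 = {b, d}  B3 = {b, e}  B4 = {b, c}  B5 = {b, f}  B6 = {b, g}
Tree: B1–B2, B2–B3, B3–B4, B2–B5, B5–B6
Every bag has size at most 2, so the width is 2 − 1 = 1 and tw(G) ≤ 1. Since G has at least one edge (e.g. b–a), it is not an edgeless graph, so tw(G) ≥ 1. Therefore the treewidth is 1.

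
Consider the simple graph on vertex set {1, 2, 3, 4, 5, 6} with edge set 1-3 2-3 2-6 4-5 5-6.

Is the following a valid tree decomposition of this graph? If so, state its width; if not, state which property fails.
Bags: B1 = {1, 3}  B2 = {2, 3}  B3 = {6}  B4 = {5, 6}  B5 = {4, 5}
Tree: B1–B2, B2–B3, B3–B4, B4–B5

A tree decomposition must satisfy three properties: every vertex lies in some bag; for every edge, both endpoints lie together in some bag; and for every vertex, the bags containing it form a connected subtree. Here edge (2,6) lies in no bag, so the decomposition is invalid.

No — edge (2,6) lies in no bag.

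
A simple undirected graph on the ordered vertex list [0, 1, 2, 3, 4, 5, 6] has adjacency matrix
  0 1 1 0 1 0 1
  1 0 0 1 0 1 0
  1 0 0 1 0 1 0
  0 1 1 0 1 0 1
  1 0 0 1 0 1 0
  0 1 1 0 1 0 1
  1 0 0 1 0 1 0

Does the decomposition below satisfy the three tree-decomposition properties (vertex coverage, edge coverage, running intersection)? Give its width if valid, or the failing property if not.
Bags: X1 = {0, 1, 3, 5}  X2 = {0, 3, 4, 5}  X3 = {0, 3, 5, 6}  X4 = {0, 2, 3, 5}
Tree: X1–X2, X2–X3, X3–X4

Yes; width 3.

Every vertex of G appears in some bag (union = {0, 1, 2, 3, 4, 5, 6}); every edge is covered by a bag; and for each vertex v the set of bags containing v is connected in the bag tree. The decomposition is therefore valid. The largest bag has 4 vertices, so the width is 3.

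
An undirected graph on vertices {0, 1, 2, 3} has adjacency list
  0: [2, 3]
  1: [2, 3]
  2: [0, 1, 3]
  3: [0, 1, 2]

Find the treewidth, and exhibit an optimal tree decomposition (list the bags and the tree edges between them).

Treewidth 2.
One such decomposition:
Bags: B1 = {0, 2, 3}  B2 = {1, 2, 3}
Tree: B1–B2

Each bag holds 3 vertices, so the decomposition has width 2, which upper-bounds the treewidth. Conversely, {0, 2, 3} is a clique of size 3, and the vertices of any clique must share a bag in every tree decomposition; so some bag has ≥ 3 vertices and tw(G) ≥ 2. The upper and lower bounds meet at 2, so that is the treewidth.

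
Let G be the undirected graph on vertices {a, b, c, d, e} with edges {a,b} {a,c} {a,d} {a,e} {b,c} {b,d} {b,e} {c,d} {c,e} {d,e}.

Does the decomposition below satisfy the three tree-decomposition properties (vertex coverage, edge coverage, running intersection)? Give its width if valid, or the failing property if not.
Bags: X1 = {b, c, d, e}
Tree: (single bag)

A tree decomposition must satisfy three properties: every vertex lies in some bag; for every edge, both endpoints lie together in some bag; and for every vertex, the bags containing it form a connected subtree. Here vertex a appears in no bag, so the decomposition is invalid.

No — vertex a appears in no bag.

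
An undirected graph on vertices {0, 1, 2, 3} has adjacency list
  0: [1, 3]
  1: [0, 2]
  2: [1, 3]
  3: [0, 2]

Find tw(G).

2

A width-2 tree decomposition is:
Bags: B1 = {1, 2, 3}  B2 = {0, 1, 3}
Tree: B1–B2
Each bag holds 3 vertices, so the decomposition has width 2, which upper-bounds the treewidth. The edges 3–2–1–0–3 form a cycle, so G is not a tree and its treewidth is at least 2. The upper and lower bounds meet at 2, so that is the treewidth.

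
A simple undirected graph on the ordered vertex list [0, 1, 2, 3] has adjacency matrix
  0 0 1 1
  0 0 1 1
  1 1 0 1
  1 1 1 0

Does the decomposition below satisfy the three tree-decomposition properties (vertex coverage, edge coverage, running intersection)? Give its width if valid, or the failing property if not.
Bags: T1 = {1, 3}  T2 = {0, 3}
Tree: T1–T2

No — vertex 2 appears in no bag.

A tree decomposition must satisfy three properties: every vertex lies in some bag; for every edge, both endpoints lie together in some bag; and for every vertex, the bags containing it form a connected subtree. Here vertex 2 appears in no bag, so the decomposition is invalid.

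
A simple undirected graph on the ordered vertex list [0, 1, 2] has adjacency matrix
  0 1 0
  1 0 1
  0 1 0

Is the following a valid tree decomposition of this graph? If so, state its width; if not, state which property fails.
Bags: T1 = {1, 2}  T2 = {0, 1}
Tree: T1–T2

Vertex coverage: the bags together contain {0, 1, 2}, the full vertex set. Edge coverage: each edge of G has both endpoints in at least one bag. Running intersection: for every vertex, the bags containing it form a connected subtree. All three properties hold, so this is a valid tree decomposition of width max|bag| − 1 = 1, and hence tw(G) ≤ 1.

Yes; width 1.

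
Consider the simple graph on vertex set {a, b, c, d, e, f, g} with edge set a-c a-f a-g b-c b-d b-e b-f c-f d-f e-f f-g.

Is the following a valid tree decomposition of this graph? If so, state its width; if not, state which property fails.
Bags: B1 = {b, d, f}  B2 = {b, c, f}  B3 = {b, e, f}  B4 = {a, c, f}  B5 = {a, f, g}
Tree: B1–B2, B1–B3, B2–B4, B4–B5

Yes; width 2.

Checking the three conditions: (i) the bags cover all of {a, b, c, d, e, f, g}; (ii) for each edge, some bag contains both endpoints; (iii) the bags containing any fixed vertex form a subtree. All hold, so the decomposition is valid with width 3 − 1 = 2.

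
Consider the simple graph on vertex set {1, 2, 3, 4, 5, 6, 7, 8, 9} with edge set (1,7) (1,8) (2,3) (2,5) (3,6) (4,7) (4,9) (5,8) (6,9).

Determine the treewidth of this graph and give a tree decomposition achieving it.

The largest bag has 3 vertices, giving width 2; this decomposition certifies tw(G) ≤ 2. The edges 2–3–6–9–4–7–1–8–5–2 form a cycle, so G is not a tree and its treewidth is at least 2. The upper and lower bounds meet at 2, so that is the treewidth.

Treewidth 2.
One such decomposition:
Bags: B1 = {2, 3, 6}  B2 = {2, 6, 9}  B3 = {2, 4, 9}  B4 = {2, 4, 7}  B5 = {1, 2, 7}  B6 = {1, 2, 8}  B7 = {2, 5, 8}
Tree: B1–B2, B2–B3, B3–B4, B4–B5, B5–B6, B6–B7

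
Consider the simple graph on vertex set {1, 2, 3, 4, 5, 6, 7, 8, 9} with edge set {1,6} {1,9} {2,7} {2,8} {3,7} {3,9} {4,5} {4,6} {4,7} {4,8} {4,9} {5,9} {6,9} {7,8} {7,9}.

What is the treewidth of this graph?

2

A width-2 tree decomposition is:
Bags: B1 = {4, 7, 9}  B2 = {4, 7, 8}  B3 = {4, 6, 9}  B4 = {3, 7, 9}  B5 = {4, 5, 9}  B6 = {2, 7, 8}  B7 = {1, 6, 9}
Tree: B1–B2, B1–B3, B1–B4, B3–B5, B2–B6, B3–B7
Every bag has size at most 3, so the width is 3 − 1 = 2 and tw(G) ≤ 2. For the lower bound, the 3 vertices {2, 7, 8} are pairwise adjacent, and any tree decomposition puts a clique entirely inside one bag — forcing width ≥ 2. The upper and lower bounds meet at 2, so that is the treewidth.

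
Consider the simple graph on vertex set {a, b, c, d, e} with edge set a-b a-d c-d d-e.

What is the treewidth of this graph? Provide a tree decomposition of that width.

Treewidth 1.
One optimal decomposition is:
Bags: B1 = {d, e}  B2 = {a, d}  B3 = {a, b}  B4 = {c, d}
Tree: B1–B2, B2–B3, B1–B4

Every bag has size at most 2, so the width is 2 − 1 = 1 and tw(G) ≤ 1. Since G has at least one edge (e.g. e–d), it is not an edgeless graph, so tw(G) ≥ 1. Therefore the treewidth is 1.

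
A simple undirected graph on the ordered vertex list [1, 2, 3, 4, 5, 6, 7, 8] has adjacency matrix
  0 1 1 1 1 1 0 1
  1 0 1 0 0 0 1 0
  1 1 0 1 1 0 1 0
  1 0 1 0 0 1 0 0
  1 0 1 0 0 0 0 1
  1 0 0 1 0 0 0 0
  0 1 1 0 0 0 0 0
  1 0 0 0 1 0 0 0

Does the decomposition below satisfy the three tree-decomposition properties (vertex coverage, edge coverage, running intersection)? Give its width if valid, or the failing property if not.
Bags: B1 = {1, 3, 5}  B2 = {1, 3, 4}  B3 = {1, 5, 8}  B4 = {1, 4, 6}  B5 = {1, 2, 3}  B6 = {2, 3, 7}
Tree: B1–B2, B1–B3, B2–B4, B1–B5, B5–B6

Every vertex of G appears in some bag (union = {1, 2, 3, 4, 5, 6, 7, 8}); every edge is covered by a bag; and for each vertex v the set of bags containing v is connected in the bag tree. The decomposition is therefore valid. The largest bag has 3 vertices, so the width is 2.

Yes; width 2.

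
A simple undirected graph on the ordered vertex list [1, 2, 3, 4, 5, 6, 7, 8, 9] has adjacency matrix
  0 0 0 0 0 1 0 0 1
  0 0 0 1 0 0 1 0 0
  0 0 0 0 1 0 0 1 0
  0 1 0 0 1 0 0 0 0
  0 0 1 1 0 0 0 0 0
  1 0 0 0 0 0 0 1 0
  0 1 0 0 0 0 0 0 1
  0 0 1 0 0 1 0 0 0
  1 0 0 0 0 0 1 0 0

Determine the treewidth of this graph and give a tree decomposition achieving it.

Each bag holds 3 vertices, so the decomposition has width 2, which upper-bounds the treewidth. Since 5–3–8–6–1–9–7–2–4–5 is a cycle in G, G is not acyclic. Forests are exactly the graphs of treewidth ≤ 1, so tw(G) ≥ 2. Hence tw(G) = 2 exactly.

Treewidth 2.
One such decomposition:
Bags: B1 = {3, 5, 8}  B2 = {5, 6, 8}  B3 = {1, 5, 6}  B4 = {1, 5, 9}  B5 = {5, 7, 9}  B6 = {2, 5, 7}  B7 = {2, 4, 5}
Tree: B1–B2, B2–B3, B3–B4, B4–B5, B5–B6, B6–B7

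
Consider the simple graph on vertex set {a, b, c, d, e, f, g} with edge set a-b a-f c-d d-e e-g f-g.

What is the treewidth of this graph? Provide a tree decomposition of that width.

Treewidth 1.
Bags: B1 = {c, d}  B2 = {d, e}  B3 = {e, g}  B4 = {f, g}  B5 = {a, f}  B6 = {a, b}
Tree: B1–B2, B2–B3, B3–B4, B4–B5, B5–B6

Each bag holds 2 vertices, so the decomposition has width 1, which upper-bounds the treewidth. Any graph with an edge has treewidth ≥ 1, and G has the edge c–d. The upper and lower bounds meet at 1, so that is the treewidth.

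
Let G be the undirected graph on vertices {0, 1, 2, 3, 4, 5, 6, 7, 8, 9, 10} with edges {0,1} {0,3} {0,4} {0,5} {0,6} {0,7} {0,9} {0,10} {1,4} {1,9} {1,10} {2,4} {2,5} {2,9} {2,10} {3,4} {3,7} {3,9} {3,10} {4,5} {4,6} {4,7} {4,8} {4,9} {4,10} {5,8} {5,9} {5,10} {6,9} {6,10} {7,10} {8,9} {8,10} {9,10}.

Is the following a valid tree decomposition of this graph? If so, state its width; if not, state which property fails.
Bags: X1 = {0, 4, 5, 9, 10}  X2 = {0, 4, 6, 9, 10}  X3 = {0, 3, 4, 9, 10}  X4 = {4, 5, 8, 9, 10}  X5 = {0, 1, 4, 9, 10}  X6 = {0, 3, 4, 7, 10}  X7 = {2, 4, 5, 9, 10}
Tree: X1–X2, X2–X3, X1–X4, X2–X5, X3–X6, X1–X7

Every vertex of G appears in some bag (union = {0, 1, 2, 3, 4, 5, 6, 7, 8, 9, 10}); every edge is covered by a bag; and for each vertex v the set of bags containing v is connected in the bag tree. The decomposition is therefore valid. The largest bag has 5 vertices, so the width is 4.

Yes; width 4.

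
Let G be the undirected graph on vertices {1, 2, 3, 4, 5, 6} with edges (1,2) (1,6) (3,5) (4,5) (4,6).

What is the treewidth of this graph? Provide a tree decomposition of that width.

Each bag holds 2 vertices, so the decomposition has width 1, which upper-bounds the treewidth. G has an edge, so its treewidth is at least 1. Combining the bounds, tw(G) = 1.

Treewidth 1.
One such decomposition:
Bags: B1 = {3, 5}  B2 = {4, 5}  B3 = {4, 6}  B4 = {1, 6}  B5 = {1, 2}
Tree: B1–B2, B2–B3, B3–B4, B4–B5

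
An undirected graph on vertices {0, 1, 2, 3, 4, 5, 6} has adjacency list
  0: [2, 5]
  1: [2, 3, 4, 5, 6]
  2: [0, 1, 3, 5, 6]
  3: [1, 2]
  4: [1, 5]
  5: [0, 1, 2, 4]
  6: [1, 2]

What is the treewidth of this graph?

2

A width-2 tree decomposition is:
Bags: B1 = {1, 2, 6}  B2 = {1, 2, 5}  B3 = {1, 2, 3}  B4 = {1, 4, 5}  B5 = {0, 2, 5}
Tree: B1–B2, B1–B3, B2–B4, B2–B5
The largest bag has 3 vertices, giving width 2; this decomposition certifies tw(G) ≤ 2. For the lower bound, the 3 vertices {0, 2, 5} are pairwise adjacent, and any tree decomposition puts a clique entirely inside one bag — forcing width ≥ 2. Hence tw(G) = 2 exactly.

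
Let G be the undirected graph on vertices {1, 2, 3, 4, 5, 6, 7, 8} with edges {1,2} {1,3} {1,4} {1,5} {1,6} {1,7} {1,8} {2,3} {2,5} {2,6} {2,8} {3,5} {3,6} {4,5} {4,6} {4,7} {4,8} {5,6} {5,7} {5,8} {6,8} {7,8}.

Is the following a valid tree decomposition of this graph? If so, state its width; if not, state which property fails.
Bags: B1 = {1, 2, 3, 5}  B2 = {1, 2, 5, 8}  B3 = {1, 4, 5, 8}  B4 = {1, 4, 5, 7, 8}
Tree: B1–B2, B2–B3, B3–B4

A tree decomposition must satisfy three properties: every vertex lies in some bag; for every edge, both endpoints lie together in some bag; and for every vertex, the bags containing it form a connected subtree. Here vertex 6 appears in no bag, so the decomposition is invalid.

No — vertex 6 appears in no bag.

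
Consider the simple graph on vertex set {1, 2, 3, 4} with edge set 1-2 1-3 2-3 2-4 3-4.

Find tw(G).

2

A width-2 tree decomposition is:
Bags: B1 = {2, 3, 4}  B2 = {1, 2, 3}
Tree: B1–B2
The largest bag has 3 vertices, giving width 2; this decomposition certifies tw(G) ≤ 2. For the lower bound, the 3 vertices {1, 2, 3} are pairwise adjacent, and any tree decomposition puts a clique entirely inside one bag — forcing width ≥ 2. Hence tw(G) = 2 exactly.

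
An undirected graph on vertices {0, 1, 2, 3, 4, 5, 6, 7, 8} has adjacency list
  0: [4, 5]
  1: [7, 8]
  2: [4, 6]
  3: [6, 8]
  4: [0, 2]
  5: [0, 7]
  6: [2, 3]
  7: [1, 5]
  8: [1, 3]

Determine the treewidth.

A width-2 tree decomposition is:
Bags: B1 = {0, 5, 7}  B2 = {0, 1, 7}  B3 = {0, 1, 8}  B4 = {0, 3, 8}  B5 = {0, 3, 6}  B6 = {0, 2, 6}  B7 = {0, 2, 4}
Tree: B1–B2, B2–B3, B3–B4, B4–B5, B5–B6, B6–B7
Every bag has size at most 3, so the width is 3 − 1 = 2 and tw(G) ≤ 2. The edges 0–5–7–1–8–3–6–2–4–0 form a cycle, so G is not a tree and its treewidth is at least 2. Hence tw(G) = 2 exactly.

2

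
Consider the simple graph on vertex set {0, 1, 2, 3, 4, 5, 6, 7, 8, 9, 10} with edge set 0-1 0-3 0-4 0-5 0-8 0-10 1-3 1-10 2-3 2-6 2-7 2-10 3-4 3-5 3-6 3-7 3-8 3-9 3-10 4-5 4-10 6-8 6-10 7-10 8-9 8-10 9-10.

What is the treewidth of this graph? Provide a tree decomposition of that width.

Treewidth 3.
Bags: B1 = {0, 3, 8, 10}  B2 = {3, 6, 8, 10}  B3 = {2, 3, 6, 10}  B4 = {0, 3, 4, 10}  B5 = {3, 8, 9, 10}  B6 = {2, 3, 7, 10}  B7 = {0, 3, 4, 5}  B8 = {0, 1, 3, 10}
Tree: B1–B2, B2–B3, B1–B4, B1–B5, B3–B6, B4–B7, B4–B8

The largest bag has 4 vertices, giving width 3; this decomposition certifies tw(G) ≤ 3. On the other hand G contains the 4-clique {0, 3, 8, 10}. A clique must lie in a single bag of any decomposition, so no decomposition can have width below 3. Therefore the treewidth is 3.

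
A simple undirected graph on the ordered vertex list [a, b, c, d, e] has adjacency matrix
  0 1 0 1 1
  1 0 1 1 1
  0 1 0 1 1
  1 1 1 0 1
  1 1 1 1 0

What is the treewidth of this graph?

3

A width-3 tree decomposition is:
Bags: B1 = {b, c, d, e}  B2 = {a, b, d, e}
Tree: B1–B2
Every bag has size at most 4, so the width is 4 − 1 = 3 and tw(G) ≤ 3. On the other hand G contains the 4-clique {b, c, d, e}. A clique must lie in a single bag of any decomposition, so no decomposition can have width below 3. Therefore the treewidth is 3.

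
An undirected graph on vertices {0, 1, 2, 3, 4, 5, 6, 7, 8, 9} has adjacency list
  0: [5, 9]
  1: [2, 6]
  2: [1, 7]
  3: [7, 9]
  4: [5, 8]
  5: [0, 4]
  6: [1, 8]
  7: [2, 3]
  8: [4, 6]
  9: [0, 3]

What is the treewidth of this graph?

2

A width-2 tree decomposition is:
Bags: B1 = {1, 6, 8}  B2 = {1, 4, 8}  B3 = {1, 4, 5}  B4 = {0, 1, 5}  B5 = {0, 1, 9}  B6 = {1, 3, 9}  B7 = {1, 3, 7}  B8 = {1, 2, 7}
Tree: B1–B2, B2–B3, B3–B4, B4–B5, B5–B6, B6–B7, B7–B8
Every bag has size at most 3, so the width is 3 − 1 = 2 and tw(G) ≤ 2. Since 1–6–8–4–5–0–9–3–7–2–1 is a cycle in G, G is not acyclic. Forests are exactly the graphs of treewidth ≤ 1, so tw(G) ≥ 2. Hence tw(G) = 2 exactly.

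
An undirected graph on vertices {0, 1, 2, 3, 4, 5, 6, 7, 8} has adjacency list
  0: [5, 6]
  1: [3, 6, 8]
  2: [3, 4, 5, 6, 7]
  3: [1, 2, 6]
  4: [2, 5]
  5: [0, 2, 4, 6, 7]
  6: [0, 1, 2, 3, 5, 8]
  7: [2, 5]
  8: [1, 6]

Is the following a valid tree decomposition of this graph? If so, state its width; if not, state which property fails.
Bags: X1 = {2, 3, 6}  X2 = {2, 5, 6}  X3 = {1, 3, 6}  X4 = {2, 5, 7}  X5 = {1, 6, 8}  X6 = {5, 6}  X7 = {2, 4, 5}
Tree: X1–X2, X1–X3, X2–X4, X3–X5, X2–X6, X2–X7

A tree decomposition must satisfy three properties: every vertex lies in some bag; for every edge, both endpoints lie together in some bag; and for every vertex, the bags containing it form a connected subtree. Here vertex 0 appears in no bag, so the decomposition is invalid.

No — vertex 0 appears in no bag.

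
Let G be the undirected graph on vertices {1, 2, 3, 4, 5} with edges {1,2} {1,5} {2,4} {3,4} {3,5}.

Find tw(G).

A width-2 tree decomposition is:
Bags: B1 = {1, 2, 4}  B2 = {1, 3, 4}  B3 = {1, 3, 5}
Tree: B1–B2, B2–B3
Each bag holds 3 vertices, so the decomposition has width 2, which upper-bounds the treewidth. For the lower bound, G contains the cycle 1–2–4–3–5–1, so G is not a forest; only forests have treewidth ≤ 1, hence tw(G) ≥ 2. The upper and lower bounds meet at 2, so that is the treewidth.

2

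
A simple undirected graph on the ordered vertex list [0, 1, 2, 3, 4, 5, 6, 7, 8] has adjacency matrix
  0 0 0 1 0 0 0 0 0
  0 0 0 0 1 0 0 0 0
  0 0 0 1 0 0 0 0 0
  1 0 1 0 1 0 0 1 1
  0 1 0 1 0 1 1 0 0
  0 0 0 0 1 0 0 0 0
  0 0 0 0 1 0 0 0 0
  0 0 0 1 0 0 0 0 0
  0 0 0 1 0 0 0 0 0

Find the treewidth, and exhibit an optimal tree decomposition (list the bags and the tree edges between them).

Every bag has size at most 2, so the width is 2 − 1 = 1 and tw(G) ≤ 1. Any graph with an edge has treewidth ≥ 1, and G has the edge 4–3. Therefore the treewidth is 1.

Treewidth 1.
One such decomposition:
Bags: B1 = {3, 4}  B2 = {1, 4}  B3 = {2, 3}  B4 = {3, 8}  B5 = {4, 6}  B6 = {4, 5}  B7 = {0, 3}  B8 = {3, 7}
Tree: B1–B2, B1–B3, B3–B4, B2–B5, B5–B6, B3–B7, B7–B8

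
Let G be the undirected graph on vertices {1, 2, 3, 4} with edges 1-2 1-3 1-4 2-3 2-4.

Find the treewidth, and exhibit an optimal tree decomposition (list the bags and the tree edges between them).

Every bag has size at most 3, so the width is 3 − 1 = 2 and tw(G) ≤ 2. For the lower bound, the 3 vertices {1, 2, 3} are pairwise adjacent, and any tree decomposition puts a clique entirely inside one bag — forcing width ≥ 2. Therefore the treewidth is 2.

Treewidth 2.
Bags: B1 = {1, 2, 4}  B2 = {1, 2, 3}
Tree: B1–B2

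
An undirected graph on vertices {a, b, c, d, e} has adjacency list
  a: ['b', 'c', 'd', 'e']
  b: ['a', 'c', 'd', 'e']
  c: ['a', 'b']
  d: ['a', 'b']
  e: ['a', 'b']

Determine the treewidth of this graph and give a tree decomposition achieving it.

Treewidth 2.
One optimal decomposition is:
Bags: B1 = {a, b, d}  B2 = {a, b, c}  B3 = {a, b, e}
Tree: B1–B2, B2–B3

The largest bag has 3 vertices, giving width 2; this decomposition certifies tw(G) ≤ 2. For the lower bound, the 3 vertices {a, b, d} are pairwise adjacent, and any tree decomposition puts a clique entirely inside one bag — forcing width ≥ 2. The upper and lower bounds meet at 2, so that is the treewidth.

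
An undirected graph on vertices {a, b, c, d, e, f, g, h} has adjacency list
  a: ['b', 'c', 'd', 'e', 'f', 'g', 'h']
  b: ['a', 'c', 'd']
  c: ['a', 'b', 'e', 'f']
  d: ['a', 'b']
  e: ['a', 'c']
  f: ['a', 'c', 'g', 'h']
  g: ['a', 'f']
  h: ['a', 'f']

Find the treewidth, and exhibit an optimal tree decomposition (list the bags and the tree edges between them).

The largest bag has 3 vertices, giving width 2; this decomposition certifies tw(G) ≤ 2. Conversely, {a, b, d} is a clique of size 3, and the vertices of any clique must share a bag in every tree decomposition; so some bag has ≥ 3 vertices and tw(G) ≥ 2. Therefore the treewidth is 2.

Treewidth 2.
Bags: B1 = {a, c, f}  B2 = {a, b, c}  B3 = {a, c, e}  B4 = {a, f, g}  B5 = {a, f, h}  B6 = {a, b, d}
Tree: B1–B2, B2–B3, B1–B4, B4–B5, B2–B6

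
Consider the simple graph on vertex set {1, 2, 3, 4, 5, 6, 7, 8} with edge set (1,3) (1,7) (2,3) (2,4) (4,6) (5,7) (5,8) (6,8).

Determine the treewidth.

A width-2 tree decomposition is:
Bags: B1 = {5, 6, 8}  B2 = {5, 6, 7}  B3 = {1, 6, 7}  B4 = {1, 3, 6}  B5 = {2, 3, 6}  B6 = {2, 4, 6}
Tree: B1–B2, B2–B3, B3–B4, B4–B5, B5–B6
Each bag holds 3 vertices, so the decomposition has width 2, which upper-bounds the treewidth. For the lower bound, G contains the cycle 6–8–5–7–1–3–2–4–6, so G is not a forest; only forests have treewidth ≤ 1, hence tw(G) ≥ 2. The upper and lower bounds meet at 2, so that is the treewidth.

2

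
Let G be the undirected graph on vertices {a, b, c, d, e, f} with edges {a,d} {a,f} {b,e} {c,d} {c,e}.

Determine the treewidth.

1

A width-1 tree decomposition is:
Bags: B1 = {a, f}  B2 = {a, d}  B3 = {c, d}  B4 = {c, e}  B5 = {b, e}
Tree: B1–B2, B2–B3, B3–B4, B4–B5
Each bag holds 2 vertices, so the decomposition has width 1, which upper-bounds the treewidth. G has an edge, so its treewidth is at least 1. The upper and lower bounds meet at 1, so that is the treewidth.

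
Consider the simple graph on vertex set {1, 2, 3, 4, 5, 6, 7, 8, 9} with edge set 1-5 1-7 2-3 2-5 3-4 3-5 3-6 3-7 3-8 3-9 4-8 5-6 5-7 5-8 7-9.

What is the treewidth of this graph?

A width-2 tree decomposition is:
Bags: B1 = {3, 5, 7}  B2 = {1, 5, 7}  B3 = {3, 7, 9}  B4 = {3, 5, 8}  B5 = {3, 4, 8}  B6 = {3, 5, 6}  B7 = {2, 3, 5}
Tree: B1–B2, B1–B3, B1–B4, B4–B5, B4–B6, B6–B7
Every bag has size at most 3, so the width is 3 − 1 = 2 and tw(G) ≤ 2. For the lower bound, the 3 vertices {1, 5, 7} are pairwise adjacent, and any tree decomposition puts a clique entirely inside one bag — forcing width ≥ 2. Hence tw(G) = 2 exactly.

2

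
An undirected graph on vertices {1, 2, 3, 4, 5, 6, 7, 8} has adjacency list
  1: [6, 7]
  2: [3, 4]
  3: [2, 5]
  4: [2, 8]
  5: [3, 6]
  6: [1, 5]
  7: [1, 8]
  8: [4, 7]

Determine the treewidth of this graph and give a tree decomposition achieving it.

Each bag holds 3 vertices, so the decomposition has width 2, which upper-bounds the treewidth. For the lower bound, G contains the cycle 4–8–7–1–6–5–3–2–4, so G is not a forest; only forests have treewidth ≤ 1, hence tw(G) ≥ 2. Hence tw(G) = 2 exactly.

Treewidth 2.
One optimal decomposition is:
Bags: B1 = {4, 7, 8}  B2 = {1, 4, 7}  B3 = {1, 4, 6}  B4 = {4, 5, 6}  B5 = {3, 4, 5}  B6 = {2, 3, 4}
Tree: B1–B2, B2–B3, B3–B4, B4–B5, B5–B6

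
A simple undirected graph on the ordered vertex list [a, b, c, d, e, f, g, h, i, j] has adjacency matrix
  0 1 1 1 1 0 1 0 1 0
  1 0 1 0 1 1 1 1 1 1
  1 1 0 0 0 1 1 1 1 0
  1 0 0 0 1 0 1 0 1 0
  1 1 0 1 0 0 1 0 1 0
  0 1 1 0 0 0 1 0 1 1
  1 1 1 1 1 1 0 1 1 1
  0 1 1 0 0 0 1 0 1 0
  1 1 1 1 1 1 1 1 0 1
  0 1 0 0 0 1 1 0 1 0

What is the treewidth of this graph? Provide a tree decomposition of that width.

Each bag holds 5 vertices, so the decomposition has width 4, which upper-bounds the treewidth. For the lower bound, the 5 vertices {a, d, e, g, i} are pairwise adjacent, and any tree decomposition puts a clique entirely inside one bag — forcing width ≥ 4. Therefore the treewidth is 4.

Treewidth 4.
Bags: B1 = {a, b, e, g, i}  B2 = {a, b, c, g, i}  B3 = {b, c, g, h, i}  B4 = {b, c, f, g, i}  B5 = {b, f, g, i, j}  B6 = {a, d, e, g, i}
Tree: B1–B2, B2–B3, B3–B4, B4–B5, B1–B6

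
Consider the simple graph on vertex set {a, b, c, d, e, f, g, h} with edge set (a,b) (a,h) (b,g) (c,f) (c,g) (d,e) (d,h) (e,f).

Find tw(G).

A width-2 tree decomposition is:
Bags: B1 = {a, d, h}  B2 = {a, b, d}  B3 = {b, d, g}  B4 = {c, d, g}  B5 = {c, d, f}  B6 = {d, e, f}
Tree: B1–B2, B2–B3, B3–B4, B4–B5, B5–B6
Each bag holds 3 vertices, so the decomposition has width 2, which upper-bounds the treewidth. The edges d–h–a–b–g–c–f–e–d form a cycle, so G is not a tree and its treewidth is at least 2. Therefore the treewidth is 2.

2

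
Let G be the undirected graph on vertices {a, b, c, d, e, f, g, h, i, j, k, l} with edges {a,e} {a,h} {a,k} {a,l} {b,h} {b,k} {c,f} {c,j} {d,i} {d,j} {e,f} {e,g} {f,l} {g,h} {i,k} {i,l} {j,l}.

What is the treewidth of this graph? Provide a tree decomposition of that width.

Treewidth 3.
One optimal decomposition is:
Bags: B1 = {b, g, h, k}  B2 = {a, g, h, k}  B3 = {a, e, g, k}  B4 = {a, e, i, k}  B5 = {a, e, i, l}  B6 = {e, f, i, l}  B7 = {d, f, i, l}  B8 = {d, f, j, l}  B9 = {c, d, f, j}
Tree: B1–B2, B2–B3, B3–B4, B4–B5, B5–B6, B6–B7, B7–B8, B8–B9

Each bag holds 4 vertices, so the decomposition has width 3, which upper-bounds the treewidth. For the lower bound: the 4 vertex sets {b,g,h}, {k}, {a}, {e,f,i,l} are disjoint, each induces a connected subgraph, and every pair is joined by at least one edge of G. Contracting each set to a single vertex therefore yields K_{4} as a minor, and since treewidth is minor-monotone, tw(G) ≥ tw(K_{4}) = 3. Therefore the treewidth is 3.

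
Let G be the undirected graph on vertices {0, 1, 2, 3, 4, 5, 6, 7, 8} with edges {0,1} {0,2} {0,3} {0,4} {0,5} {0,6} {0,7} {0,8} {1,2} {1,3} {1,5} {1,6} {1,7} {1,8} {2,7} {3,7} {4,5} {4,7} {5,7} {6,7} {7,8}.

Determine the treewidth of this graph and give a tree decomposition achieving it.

Treewidth 3.
One optimal decomposition is:
Bags: B1 = {0, 1, 6, 7}  B2 = {0, 1, 3, 7}  B3 = {0, 1, 7, 8}  B4 = {0, 1, 5, 7}  B5 = {0, 4, 5, 7}  B6 = {0, 1, 2, 7}
Tree: B1–B2, B1–B3, B1–B4, B4–B5, B4–B6

Each bag holds 4 vertices, so the decomposition has width 3, which upper-bounds the treewidth. Conversely, {0, 1, 2, 7} is a clique of size 4, and the vertices of any clique must share a bag in every tree decomposition; so some bag has ≥ 4 vertices and tw(G) ≥ 3. The upper and lower bounds meet at 3, so that is the treewidth.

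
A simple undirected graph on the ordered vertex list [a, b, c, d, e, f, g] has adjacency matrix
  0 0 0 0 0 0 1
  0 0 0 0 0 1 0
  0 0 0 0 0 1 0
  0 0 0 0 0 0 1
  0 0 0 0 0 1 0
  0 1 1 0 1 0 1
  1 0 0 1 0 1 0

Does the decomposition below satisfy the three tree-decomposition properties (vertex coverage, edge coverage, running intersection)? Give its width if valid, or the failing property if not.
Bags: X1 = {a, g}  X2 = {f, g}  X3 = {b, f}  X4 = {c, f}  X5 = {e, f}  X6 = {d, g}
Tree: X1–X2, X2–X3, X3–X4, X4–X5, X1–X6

Vertex coverage: the bags together contain {a, b, c, d, e, f, g}, the full vertex set. Edge coverage: each edge of G has both endpoints in at least one bag. Running intersection: for every vertex, the bags containing it form a connected subtree. All three properties hold, so this is a valid tree decomposition of width max|bag| − 1 = 1, and hence tw(G) ≤ 1.

Yes; width 1.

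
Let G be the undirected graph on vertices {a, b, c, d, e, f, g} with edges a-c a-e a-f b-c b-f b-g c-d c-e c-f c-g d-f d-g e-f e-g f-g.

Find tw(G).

3

A width-3 tree decomposition is:
Bags: B1 = {b, c, f, g}  B2 = {c, e, f, g}  B3 = {a, c, e, f}  B4 = {c, d, f, g}
Tree: B1–B2, B2–B3, B2–B4
Every bag has size at most 4, so the width is 4 − 1 = 3 and tw(G) ≤ 3. Conversely, {c, d, f, g} is a clique of size 4, and the vertices of any clique must share a bag in every tree decomposition; so some bag has ≥ 4 vertices and tw(G) ≥ 3. Hence tw(G) = 3 exactly.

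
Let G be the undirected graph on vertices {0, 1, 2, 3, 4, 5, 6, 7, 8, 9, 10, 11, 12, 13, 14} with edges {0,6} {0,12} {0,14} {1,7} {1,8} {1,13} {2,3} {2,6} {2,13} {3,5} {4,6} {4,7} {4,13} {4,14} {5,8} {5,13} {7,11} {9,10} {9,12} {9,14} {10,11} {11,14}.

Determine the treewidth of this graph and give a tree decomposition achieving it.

Treewidth 3.
One optimal decomposition is:
Bags: B1 = {2, 3, 5, 8}  B2 = {2, 5, 8, 13}  B3 = {1, 2, 8, 13}  B4 = {1, 2, 6, 13}  B5 = {1, 4, 6, 13}  B6 = {1, 4, 6, 7}  B7 = {0, 4, 6, 7}  B8 = {0, 4, 7, 14}  B9 = {0, 7, 11, 14}  B10 = {0, 11, 12, 14}  B11 = {9, 11, 12, 14}  B12 = {9, 10, 11, 12}
Tree: B1–B2, B2–B3, B3–B4, B4–B5, B5–B6, B6–B7, B7–B8, B8–B9, B9–B10, B10–B11, B11–B12

Each bag holds 4 vertices, so the decomposition has width 3, which upper-bounds the treewidth. For the lower bound: the 4 vertex sets {3,5,8}, {2}, {13}, {1,4,6,7} are disjoint, each induces a connected subgraph, and every pair is joined by at least one edge of G. Contracting each set to a single vertex therefore yields K_{4} as a minor, and since treewidth is minor-monotone, tw(G) ≥ tw(K_{4}) = 3. The upper and lower bounds meet at 3, so that is the treewidth.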